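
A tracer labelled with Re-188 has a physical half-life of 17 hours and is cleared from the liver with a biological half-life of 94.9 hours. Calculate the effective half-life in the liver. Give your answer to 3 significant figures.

14.4 hours

1/t_eff = 1/t_phys + 1/t_biol = 1/17 + 1/94.9 = 0.069361 per hour.
t_eff = 17 × 94.9 / (17 + 94.9) ≈ 14.417 hours.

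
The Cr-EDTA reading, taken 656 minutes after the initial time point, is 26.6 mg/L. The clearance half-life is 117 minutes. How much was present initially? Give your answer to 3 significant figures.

1300 mg/L

Number of half-lives elapsed: n = 656/117 ≈ 5.6068.
A₀ = A × 2^n = 26.6 × 2^5.6068 = 26.6 × 48.733 ≈ 1296.3 mg/L.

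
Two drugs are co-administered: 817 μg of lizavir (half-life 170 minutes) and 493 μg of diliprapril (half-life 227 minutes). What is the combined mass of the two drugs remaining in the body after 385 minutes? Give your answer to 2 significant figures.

lizavir: 817 × (1/2)^(385/170) = 817 × (1/2)^2.2647 ≈ 170.01 μg.
diliprapril: 493 × (1/2)^(385/227) = 493 × (1/2)^1.696 ≈ 152.16 μg.
Total = 170.01 + 152.16 ≈ 322.17 μg.

320 μg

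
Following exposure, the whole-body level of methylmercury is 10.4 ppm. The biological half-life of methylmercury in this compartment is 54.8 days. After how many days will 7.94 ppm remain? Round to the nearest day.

Fraction remaining = 7.94/10.4 ≈ 0.76346.
n = log₂(10.4/7.94) = ln(1.3098)/ln 2 ≈ 0.38937 half-lives.
t = n × t½ = 0.38937 × 54.8 ≈ 21.338 days.

21 days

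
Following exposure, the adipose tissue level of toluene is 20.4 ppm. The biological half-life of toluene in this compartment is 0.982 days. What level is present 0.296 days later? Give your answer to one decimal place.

Number of half-lives: n = 0.296/0.982 ≈ 0.30143.
Remaining = 20.4 × (1/2)^0.30143 = 20.4 × 0.81145 ≈ 16.554 ppm.

16.6 ppm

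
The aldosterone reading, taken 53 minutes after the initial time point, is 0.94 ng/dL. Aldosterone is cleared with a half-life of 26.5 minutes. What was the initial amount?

3.76 ng/dL

Number of half-lives elapsed: n = 53/26.5 ≈ 2.
A₀ = A × 2^n = 0.94 × 2^2 = 0.94 × 4 ≈ 3.76 ng/dL.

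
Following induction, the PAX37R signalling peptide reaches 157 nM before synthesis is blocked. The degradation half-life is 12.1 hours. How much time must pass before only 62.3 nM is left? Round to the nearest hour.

16 hours

Fraction remaining = 62.3/157 ≈ 0.39682.
n = log₂(157/62.3) = ln(2.5201)/ln 2 ≈ 1.3335 half-lives.
t = n × t½ = 1.3335 × 12.1 ≈ 16.135 hours.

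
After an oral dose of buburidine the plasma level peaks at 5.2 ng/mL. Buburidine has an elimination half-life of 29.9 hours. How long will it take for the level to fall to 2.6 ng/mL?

29.9 hours

2.6/5.2 = 1/2, so 1 half-life has elapsed.
t = 1 × 29.9 = 29.9 hours.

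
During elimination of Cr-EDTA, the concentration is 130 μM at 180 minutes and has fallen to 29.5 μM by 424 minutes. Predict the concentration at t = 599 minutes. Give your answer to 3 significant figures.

Over Δt = 424 − 180 = 244 minutes, the level fell by a factor of 130/29.5 ≈ 4.4068.
n = log₂(4.4068) ≈ 2.1397 half-lives, so t½ = 244/2.1397 ≈ 114.03 minutes.
From t = 424 to t = 599: 29.5 × (1/2)^((599−424)/114.03) ≈ 10.182 μM.

10.2 μM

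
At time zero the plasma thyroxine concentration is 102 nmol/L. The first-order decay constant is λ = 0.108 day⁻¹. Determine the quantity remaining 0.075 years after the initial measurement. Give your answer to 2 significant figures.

5.3 nmol/L

t½ = ln 2 / λ = 0.69315 / 0.108 ≈ 6.418 days.
Convert the elapsed time: 0.075 years = 27.375 days.
Number of half-lives: n = 27.375/6.418 ≈ 4.2653.
Remaining = 102 × (1/2)^4.2653 = 102 × 0.052001 ≈ 5.3041 nmol/L.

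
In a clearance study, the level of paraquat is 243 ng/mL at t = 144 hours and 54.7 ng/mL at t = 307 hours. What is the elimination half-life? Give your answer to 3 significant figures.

Over Δt = 307 − 144 = 163 hours, the level fell by a factor of 243/54.7 ≈ 4.4424.
n = log₂(4.4424) ≈ 2.1513 half-lives, so t½ = 163/2.1513 ≈ 75.767 hours.

75.8 hours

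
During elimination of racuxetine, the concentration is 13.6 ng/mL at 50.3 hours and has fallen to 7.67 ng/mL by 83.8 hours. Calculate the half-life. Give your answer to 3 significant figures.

40.5 hours

Over Δt = 83.8 − 50.3 = 33.5 hours, the level fell by a factor of 13.6/7.67 ≈ 1.7731.
n = log₂(1.7731) ≈ 0.82631 half-lives, so t½ = 33.5/0.82631 ≈ 40.542 hours.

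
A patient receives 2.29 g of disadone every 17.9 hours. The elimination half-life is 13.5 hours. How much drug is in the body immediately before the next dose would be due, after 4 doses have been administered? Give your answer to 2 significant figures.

The 4 doses were given 71.6, 53.7, 35.8, 17.9 hours ago.
Total = 2.29·(1/2)^(71.6/13.5) + 2.29·(1/2)^(53.7/13.5) + 2.29·(1/2)^(35.8/13.5) + 2.29·(1/2)^(17.9/13.5)
      = 0.057978 + 0.14535 + 0.36437 + 0.91347 ≈ 1.4812 g.

1.5 g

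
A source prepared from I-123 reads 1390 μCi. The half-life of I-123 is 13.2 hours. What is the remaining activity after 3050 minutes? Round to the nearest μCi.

96 μCi

Convert the elapsed time: 3050 minutes = 50.8333 hours.
Number of half-lives: n = 50.8333/13.2 ≈ 3.851.
Remaining = 1390 × (1/2)^3.851 = 1390 × 0.0693 ≈ 96.326 μCi.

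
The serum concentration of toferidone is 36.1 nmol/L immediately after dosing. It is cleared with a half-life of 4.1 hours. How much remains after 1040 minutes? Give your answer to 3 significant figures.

1.93 nmol/L

Convert the elapsed time: 1040 minutes = 17.3333 hours.
Number of half-lives: n = 17.3333/4.1 ≈ 4.2276.
Remaining = 36.1 × (1/2)^4.2276 = 36.1 × 0.053377 ≈ 1.9269 nmol/L.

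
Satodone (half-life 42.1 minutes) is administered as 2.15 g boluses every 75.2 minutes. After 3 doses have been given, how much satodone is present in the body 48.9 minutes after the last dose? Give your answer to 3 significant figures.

1.32 g

The 3 doses were given 199.3, 124.1, 48.9 minutes ago.
Total = 2.15·(1/2)^(199.3/42.1) + 2.15·(1/2)^(124.1/42.1) + 2.15·(1/2)^(48.9/42.1)
      = 0.080793 + 0.27866 + 0.96114 ≈ 1.3206 g.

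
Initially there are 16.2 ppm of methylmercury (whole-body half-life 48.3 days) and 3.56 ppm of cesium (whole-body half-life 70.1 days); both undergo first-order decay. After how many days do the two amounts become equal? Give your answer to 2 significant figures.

340 days

Set 16.2·(1/2)^(t/48.3) = 3.56·(1/2)^(t/70.1).
Taking log₂: log₂(16.2/3.56) = t·(1/48.3 − 1/70.1).
log₂(4.5506) = 2.186; 1/48.3 − 1/70.1 = 0.0064386.
t = 2.186 / 0.0064386 ≈ 339.52 days.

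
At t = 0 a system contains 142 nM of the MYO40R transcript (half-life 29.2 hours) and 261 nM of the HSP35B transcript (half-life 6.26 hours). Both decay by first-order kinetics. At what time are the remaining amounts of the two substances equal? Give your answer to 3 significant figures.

7.00 hours

Set 142·(1/2)^(t/29.2) = 261·(1/2)^(t/6.26).
Taking log₂: log₂(142/261) = t·(1/29.2 − 1/6.26).
log₂(0.54406) = -0.87816; 1/29.2 − 1/6.26 = -0.1255.
t = -0.87816 / -0.1255 ≈ 6.9974 hours.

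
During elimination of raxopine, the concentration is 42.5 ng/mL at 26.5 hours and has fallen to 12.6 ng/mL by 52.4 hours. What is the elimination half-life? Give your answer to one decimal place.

Over Δt = 52.4 − 26.5 = 25.9 hours, the level fell by a factor of 42.5/12.6 ≈ 3.373.
n = log₂(3.373) ≈ 1.754 half-lives, so t½ = 25.9/1.754 ≈ 14.766 hours.

14.8 hours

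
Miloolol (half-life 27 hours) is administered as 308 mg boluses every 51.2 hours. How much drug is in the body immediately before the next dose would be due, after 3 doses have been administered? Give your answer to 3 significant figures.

The 3 doses were given 153.6, 102.4, 51.2 hours ago.
Total = 308·(1/2)^(153.6/27) + 308·(1/2)^(102.4/27) + 308·(1/2)^(51.2/27)
      = 5.9707 + 22.226 + 82.739 ≈ 110.94 mg.

111 mg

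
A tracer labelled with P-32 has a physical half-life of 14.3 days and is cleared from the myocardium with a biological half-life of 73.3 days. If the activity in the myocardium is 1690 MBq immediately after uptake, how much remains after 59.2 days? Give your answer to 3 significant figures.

1/t_eff = 1/t_phys + 1/t_biol = 1/14.3 + 1/73.3 = 0.083573 per day.
t_eff = 14.3 × 73.3 / (14.3 + 73.3) ≈ 11.966 days.
Remaining = 1690 × (1/2)^(59.2/11.966) = 1690 × (1/2)^4.9475 ≈ 54.77 MBq.

54.8 MBq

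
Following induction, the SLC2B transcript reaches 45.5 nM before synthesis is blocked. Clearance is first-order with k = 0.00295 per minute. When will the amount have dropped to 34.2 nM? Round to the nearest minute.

t½ = ln 2 / k = 0.69315 / 0.00295 ≈ 234.97 minutes.
Fraction remaining = 34.2/45.5 ≈ 0.75165.
n = log₂(45.5/34.2) = ln(1.3304)/ln 2 ≈ 0.41187 half-lives.
t = n × t½ = 0.41187 × 234.97 ≈ 96.775 minutes.

97 minutes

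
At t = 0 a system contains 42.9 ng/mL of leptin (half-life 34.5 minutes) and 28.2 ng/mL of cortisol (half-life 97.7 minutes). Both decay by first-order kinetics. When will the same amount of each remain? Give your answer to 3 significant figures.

32.3 minutes

Set 42.9·(1/2)^(t/34.5) = 28.2·(1/2)^(t/97.7).
Taking log₂: log₂(42.9/28.2) = t·(1/34.5 − 1/97.7).
log₂(1.5213) = 0.60528; 1/34.5 − 1/97.7 = 0.01875.
t = 0.60528 / 0.01875 ≈ 32.282 minutes.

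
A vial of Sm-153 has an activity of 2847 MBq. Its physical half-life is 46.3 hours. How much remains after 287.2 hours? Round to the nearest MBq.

39 MBq

Number of half-lives: n = 287.2/46.3 ≈ 6.203.
Remaining = 2847 × (1/2)^6.203 = 2847 × 0.013574 ≈ 38.645 MBq.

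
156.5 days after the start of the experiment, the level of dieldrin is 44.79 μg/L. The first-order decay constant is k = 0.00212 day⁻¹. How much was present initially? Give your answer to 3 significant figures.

t½ = ln 2 / k = 0.69315 / 0.00212 ≈ 326.96 days.
Number of half-lives elapsed: n = 156.5/326.96 ≈ 0.47866.
A₀ = A × 2^n = 44.79 × 2^0.47866 = 44.79 × 1.3934 ≈ 62.412 μg/L.

62.4 μg/L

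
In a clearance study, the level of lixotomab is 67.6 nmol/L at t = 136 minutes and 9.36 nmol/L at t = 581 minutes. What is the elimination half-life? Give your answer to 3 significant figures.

156 minutes

Over Δt = 581 − 136 = 445 minutes, the level fell by a factor of 67.6/9.36 ≈ 7.2222.
n = log₂(7.2222) ≈ 2.8524 half-lives, so t½ = 445/2.8524 ≈ 156.01 minutes.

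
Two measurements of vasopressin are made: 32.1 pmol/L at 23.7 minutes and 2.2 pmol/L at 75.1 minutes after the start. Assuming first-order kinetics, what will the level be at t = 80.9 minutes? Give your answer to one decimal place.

1.6 pmol/L

Over Δt = 75.1 − 23.7 = 51.4 minutes, the level fell by a factor of 32.1/2.2 ≈ 14.591.
n = log₂(14.591) ≈ 3.867 half-lives, so t½ = 51.4/3.867 ≈ 13.292 minutes.
From t = 75.1 to t = 80.9: 2.2 × (1/2)^((80.9−75.1)/13.292) ≈ 1.6258 pmol/L.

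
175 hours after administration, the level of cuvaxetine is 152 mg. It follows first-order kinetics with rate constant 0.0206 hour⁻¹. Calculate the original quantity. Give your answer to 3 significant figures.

5590 mg

t½ = ln 2 / λ = 0.69315 / 0.0206 ≈ 33.648 hours.
Number of half-lives elapsed: n = 175/33.648 ≈ 5.2009.
A₀ = A × 2^n = 152 × 2^5.2009 = 152 × 36.782 ≈ 5590.8 mg.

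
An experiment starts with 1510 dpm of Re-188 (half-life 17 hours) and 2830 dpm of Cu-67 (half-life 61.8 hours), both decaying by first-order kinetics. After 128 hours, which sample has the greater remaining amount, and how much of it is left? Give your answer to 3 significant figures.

Re-188: 1510 × (1/2)^7.5294 ≈ 8.1733 dpm.
Cu-67: 2830 × (1/2)^2.0712 ≈ 673.43 dpm.
Cu-67 has more remaining, at ≈ 673.43 dpm.

Cu-67, 673 dpm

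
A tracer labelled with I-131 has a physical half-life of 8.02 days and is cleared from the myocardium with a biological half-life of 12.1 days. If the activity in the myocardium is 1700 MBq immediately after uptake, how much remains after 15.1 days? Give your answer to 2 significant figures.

190 MBq

1/t_eff = 1/t_phys + 1/t_biol = 1/8.02 + 1/12.1 = 0.20733 per day.
t_eff = 8.02 × 12.1 / (8.02 + 12.1) ≈ 4.8232 days.
Remaining = 1700 × (1/2)^(15.1/4.8232) = 1700 × (1/2)^3.1307 ≈ 194.09 MBq.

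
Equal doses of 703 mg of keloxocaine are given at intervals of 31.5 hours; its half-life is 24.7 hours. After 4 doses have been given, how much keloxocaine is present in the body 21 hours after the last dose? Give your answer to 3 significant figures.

645 mg

The 4 doses were given 115.5, 84, 52.5, 21 hours ago.
Total = 703·(1/2)^(115.5/24.7) + 703·(1/2)^(84/24.7) + 703·(1/2)^(52.5/24.7) + 703·(1/2)^(21/24.7)
      = 27.498 + 66.559 + 161.11 + 389.96 ≈ 645.12 mg.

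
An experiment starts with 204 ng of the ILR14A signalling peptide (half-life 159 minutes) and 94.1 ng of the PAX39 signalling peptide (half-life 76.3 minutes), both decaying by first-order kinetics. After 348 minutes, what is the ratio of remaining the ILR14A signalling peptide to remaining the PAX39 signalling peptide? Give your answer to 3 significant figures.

11.2

ILR14A signalling peptide: 204 × (1/2)^(348/159) = 204 × (1/2)^2.1887 ≈ 44.748 ng.
PAX39 signalling peptide: 94.1 × (1/2)^(348/76.3) = 94.1 × (1/2)^4.5609 ≈ 3.9867 ng.
Ratio ≈ 44.748 / 3.9867 ≈ 11.224.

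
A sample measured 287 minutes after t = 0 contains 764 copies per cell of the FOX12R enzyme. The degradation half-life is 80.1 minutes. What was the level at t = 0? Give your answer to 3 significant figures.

9160 copies per cell

Number of half-lives elapsed: n = 287/80.1 ≈ 3.583.
A₀ = A × 2^n = 764 × 2^3.583 = 764 × 11.984 ≈ 9155.7 copies per cell.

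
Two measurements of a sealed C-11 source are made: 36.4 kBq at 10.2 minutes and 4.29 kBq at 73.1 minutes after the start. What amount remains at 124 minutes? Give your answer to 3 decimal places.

0.760 kBq

Over Δt = 73.1 − 10.2 = 62.9 minutes, the level fell by a factor of 36.4/4.29 ≈ 8.4848.
n = log₂(8.4848) ≈ 3.0849 half-lives, so t½ = 62.9/3.0849 ≈ 20.39 minutes.
From t = 73.1 to t = 124: 4.29 × (1/2)^((124−73.1)/20.39) ≈ 0.76029 kBq.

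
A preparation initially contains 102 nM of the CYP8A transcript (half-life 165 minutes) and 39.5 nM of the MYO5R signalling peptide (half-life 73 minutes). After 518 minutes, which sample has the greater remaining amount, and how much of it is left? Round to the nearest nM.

CYP8A transcript: 102 × (1/2)^3.1394 ≈ 11.576 nM.
MYO5R signalling peptide: 39.5 × (1/2)^7.0959 ≈ 0.28875 nM.
CYP8A transcript has more remaining, at ≈ 11.576 nM.

CYP8A transcript, 12 nM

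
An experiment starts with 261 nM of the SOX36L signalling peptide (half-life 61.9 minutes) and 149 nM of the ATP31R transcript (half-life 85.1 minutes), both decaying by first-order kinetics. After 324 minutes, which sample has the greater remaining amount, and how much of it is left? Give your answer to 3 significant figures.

ATP31R transcript, 10.6 nM

SOX36L signalling peptide: 261 × (1/2)^5.2342 ≈ 6.9339 nM.
ATP31R transcript: 149 × (1/2)^3.8073 ≈ 10.643 nM.
ATP31R transcript has more remaining, at ≈ 10.643 nM.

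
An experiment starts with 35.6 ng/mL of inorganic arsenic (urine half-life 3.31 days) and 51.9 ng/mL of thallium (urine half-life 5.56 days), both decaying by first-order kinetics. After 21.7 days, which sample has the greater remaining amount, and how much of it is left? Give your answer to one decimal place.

inorganic arsenic: 35.6 × (1/2)^6.5559 ≈ 0.37838 ng/mL.
thallium: 51.9 × (1/2)^3.9029 ≈ 3.4696 ng/mL.
Thallium has more remaining, at ≈ 3.4696 ng/mL.

thallium, 3.5 ng/mL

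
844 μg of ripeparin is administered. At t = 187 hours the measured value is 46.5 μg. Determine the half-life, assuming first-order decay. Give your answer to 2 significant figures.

A/A₀ = 46.5/844 ≈ 0.055095.
n = log₂(18.151) ≈ 4.1819 half-lives elapsed in 187 hours.
t½ = 187/4.1819 ≈ 44.716 hours.

45 hours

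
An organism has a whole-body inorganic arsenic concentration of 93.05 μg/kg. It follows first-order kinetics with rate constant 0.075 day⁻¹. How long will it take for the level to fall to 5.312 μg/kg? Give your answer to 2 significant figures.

38 days

t½ = ln 2 / λ = 0.69315 / 0.075 ≈ 9.242 days.
Fraction remaining = 5.312/93.05 ≈ 0.057088.
n = log₂(93.05/5.312) = ln(17.517)/ln 2 ≈ 4.1307 half-lives.
t = n × t½ = 4.1307 × 9.242 ≈ 38.176 days.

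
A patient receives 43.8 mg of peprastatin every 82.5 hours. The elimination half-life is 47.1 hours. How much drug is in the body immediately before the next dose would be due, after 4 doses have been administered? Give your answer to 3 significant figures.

The 4 doses were given 330, 247.5, 165, 82.5 hours ago.
Total = 43.8·(1/2)^(330/47.1) + 43.8·(1/2)^(247.5/47.1) + 43.8·(1/2)^(165/47.1) + 43.8·(1/2)^(82.5/47.1)
      = 0.34068 + 1.1472 + 3.8629 + 13.007 ≈ 18.358 mg.

18.4 mg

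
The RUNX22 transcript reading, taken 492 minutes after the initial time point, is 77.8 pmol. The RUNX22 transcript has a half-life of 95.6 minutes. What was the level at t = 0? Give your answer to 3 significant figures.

Number of half-lives elapsed: n = 492/95.6 ≈ 5.1464.
A₀ = A × 2^n = 77.8 × 2^5.1464 = 77.8 × 35.419 ≈ 2755.6 pmol.

2760 pmol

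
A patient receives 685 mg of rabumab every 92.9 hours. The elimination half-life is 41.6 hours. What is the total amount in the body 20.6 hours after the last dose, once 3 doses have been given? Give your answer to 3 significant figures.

The 3 doses were given 206.4, 113.5, 20.6 hours ago.
Total = 685·(1/2)^(206.4/41.6) + 685·(1/2)^(113.5/41.6) + 685·(1/2)^(20.6/41.6)
      = 21.985 + 103.36 + 485.98 ≈ 611.33 mg.

611 mg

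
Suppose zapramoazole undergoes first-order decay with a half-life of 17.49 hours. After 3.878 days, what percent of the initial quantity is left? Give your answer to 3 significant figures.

2.50%

3.878 days = 93.072 hours.
n = 93.072/17.49 ≈ 5.3214 half-lives.
Fraction remaining = (1/2)^5.3214 ≈ 0.025008, i.e. 2.5008%.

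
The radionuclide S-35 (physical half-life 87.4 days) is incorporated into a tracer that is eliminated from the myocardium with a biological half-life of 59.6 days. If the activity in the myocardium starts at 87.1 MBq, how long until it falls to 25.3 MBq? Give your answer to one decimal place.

63.2 days

1/t_eff = 1/t_phys + 1/t_biol = 1/87.4 + 1/59.6 = 0.02822 per day.
t_eff = 87.4 × 59.6 / (87.4 + 59.6) ≈ 35.436 days.
n = log₂(87.1/25.3) ≈ 1.7835; t = 1.7835 × 35.436 ≈ 63.201 days.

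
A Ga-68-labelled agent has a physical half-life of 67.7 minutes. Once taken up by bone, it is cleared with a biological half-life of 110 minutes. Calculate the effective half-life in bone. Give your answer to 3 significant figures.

41.9 minutes

1/t_eff = 1/t_phys + 1/t_biol = 1/67.7 + 1/110 = 0.023862 per minute.
t_eff = 67.7 × 110 / (67.7 + 110) ≈ 41.908 minutes.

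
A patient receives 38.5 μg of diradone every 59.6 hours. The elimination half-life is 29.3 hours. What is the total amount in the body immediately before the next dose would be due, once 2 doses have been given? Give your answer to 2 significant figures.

12 μg

The 2 doses were given 119.2, 59.6 hours ago.
Total = 38.5·(1/2)^(119.2/29.3) + 38.5·(1/2)^(59.6/29.3)
      = 2.2951 + 9.4 ≈ 11.695 μg.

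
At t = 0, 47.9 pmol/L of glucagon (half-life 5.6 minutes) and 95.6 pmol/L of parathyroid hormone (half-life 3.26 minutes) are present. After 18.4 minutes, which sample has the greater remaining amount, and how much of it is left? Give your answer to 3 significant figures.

glucagon, 4.91 pmol/L

glucagon: 47.9 × (1/2)^3.2857 ≈ 4.9118 pmol/L.
parathyroid hormone: 95.6 × (1/2)^5.6442 ≈ 1.9116 pmol/L.
Glucagon has more remaining, at ≈ 4.9118 pmol/L.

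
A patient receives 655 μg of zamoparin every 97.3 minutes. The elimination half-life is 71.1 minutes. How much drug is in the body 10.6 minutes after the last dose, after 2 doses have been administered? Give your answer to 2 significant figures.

The 2 doses were given 107.9, 10.6 minutes ago.
Total = 655·(1/2)^(107.9/71.1) + 655·(1/2)^(10.6/71.1)
      = 228.77 + 590.69 ≈ 819.47 μg.

820 μg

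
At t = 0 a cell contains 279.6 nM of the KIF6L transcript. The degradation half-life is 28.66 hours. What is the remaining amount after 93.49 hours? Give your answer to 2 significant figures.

29 nM

Number of half-lives: n = 93.49/28.66 ≈ 3.262.
Remaining = 279.6 × (1/2)^3.262 = 279.6 × 0.10424 ≈ 29.145 nM.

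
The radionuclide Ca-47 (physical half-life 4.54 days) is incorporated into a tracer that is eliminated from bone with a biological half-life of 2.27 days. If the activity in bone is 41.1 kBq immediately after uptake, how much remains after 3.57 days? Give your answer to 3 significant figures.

8.01 kBq

1/t_eff = 1/t_phys + 1/t_biol = 1/4.54 + 1/2.27 = 0.66079 per day.
t_eff = 4.54 × 2.27 / (4.54 + 2.27) ≈ 1.5133 days.
Remaining = 41.1 × (1/2)^(3.57/1.5133) = 41.1 × (1/2)^2.359 ≈ 8.0113 kBq.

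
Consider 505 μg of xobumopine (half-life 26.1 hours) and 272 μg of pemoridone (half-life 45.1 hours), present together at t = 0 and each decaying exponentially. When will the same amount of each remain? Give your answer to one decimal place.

Set 505·(1/2)^(t/26.1) = 272·(1/2)^(t/45.1).
Taking log₂: log₂(505/272) = t·(1/26.1 − 1/45.1).
log₂(1.8566) = 0.89268; 1/26.1 − 1/45.1 = 0.016141.
t = 0.89268 / 0.016141 ≈ 55.304 hours.

55.3 hours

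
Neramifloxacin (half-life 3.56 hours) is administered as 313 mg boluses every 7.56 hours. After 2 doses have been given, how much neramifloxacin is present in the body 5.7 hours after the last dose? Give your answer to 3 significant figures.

The 2 doses were given 13.26, 5.7 hours ago.
Total = 313·(1/2)^(13.26/3.56) + 313·(1/2)^(5.7/3.56)
      = 23.675 + 103.17 ≈ 126.85 mg.

127 mg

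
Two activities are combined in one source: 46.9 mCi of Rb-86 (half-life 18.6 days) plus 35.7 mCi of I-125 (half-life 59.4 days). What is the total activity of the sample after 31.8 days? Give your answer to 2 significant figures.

Rb-86: 46.9 × (1/2)^(31.8/18.6) = 46.9 × (1/2)^1.7097 ≈ 14.339 mCi.
I-125: 35.7 × (1/2)^(31.8/59.4) = 35.7 × (1/2)^0.53535 ≈ 24.633 mCi.
Total = 14.339 + 24.633 ≈ 38.971 mCi.

39 mCi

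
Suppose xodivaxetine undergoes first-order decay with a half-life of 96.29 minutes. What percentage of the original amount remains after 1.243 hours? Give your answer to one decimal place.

58.5%

1.243 hours = 74.58 minutes.
n = 74.58/96.29 ≈ 0.77454 half-lives.
Fraction remaining = (1/2)^0.77454 ≈ 0.58458, i.e. 58.458%.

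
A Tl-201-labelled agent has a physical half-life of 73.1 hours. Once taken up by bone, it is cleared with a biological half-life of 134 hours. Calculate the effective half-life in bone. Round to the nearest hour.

1/t_eff = 1/t_phys + 1/t_biol = 1/73.1 + 1/134 = 0.021143 per hour.
t_eff = 73.1 × 134 / (73.1 + 134) ≈ 47.298 hours.

47 hours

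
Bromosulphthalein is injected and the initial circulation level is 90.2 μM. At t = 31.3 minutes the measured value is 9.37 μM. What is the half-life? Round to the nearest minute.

10 minutes

A/A₀ = 9.37/90.2 ≈ 0.10388.
n = log₂(9.6265) ≈ 3.267 half-lives elapsed in 31.3 minutes.
t½ = 31.3/3.267 ≈ 9.5806 minutes.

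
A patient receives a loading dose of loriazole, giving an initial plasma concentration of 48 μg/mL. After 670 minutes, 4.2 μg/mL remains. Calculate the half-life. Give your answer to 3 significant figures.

A/A₀ = 4.2/48 ≈ 0.0875.
n = log₂(11.429) ≈ 3.5146 half-lives elapsed in 670 minutes.
t½ = 670/3.5146 ≈ 190.63 minutes.

191 minutes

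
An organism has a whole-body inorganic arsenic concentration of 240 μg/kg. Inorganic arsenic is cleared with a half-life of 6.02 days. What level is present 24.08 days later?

15 μg/kg

Elapsed time is 4 half-lives (24.08/6.02).
Each half-life halves the amount: 240 × (1/2)^4 = 240/16 = 15 μg/kg.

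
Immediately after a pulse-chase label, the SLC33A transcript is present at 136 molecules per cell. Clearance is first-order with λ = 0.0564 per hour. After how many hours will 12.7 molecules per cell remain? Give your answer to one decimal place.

t½ = ln 2 / λ = 0.69315 / 0.0564 ≈ 12.29 hours.
Fraction remaining = 12.7/136 ≈ 0.093382.
n = log₂(136/12.7) = ln(10.709)/ln 2 ≈ 3.4207 half-lives.
t = n × t½ = 3.4207 × 12.29 ≈ 42.04 hours.

42.0 hours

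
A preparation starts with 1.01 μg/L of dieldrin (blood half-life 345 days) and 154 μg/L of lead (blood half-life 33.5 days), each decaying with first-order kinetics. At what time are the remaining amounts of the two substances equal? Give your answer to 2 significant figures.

270 days

Set 1.01·(1/2)^(t/345) = 154·(1/2)^(t/33.5).
Taking log₂: log₂(1.01/154) = t·(1/345 − 1/33.5).
log₂(0.0065584) = -7.2524; 1/345 − 1/33.5 = -0.026952.
t = -7.2524 / -0.026952 ≈ 269.08 days.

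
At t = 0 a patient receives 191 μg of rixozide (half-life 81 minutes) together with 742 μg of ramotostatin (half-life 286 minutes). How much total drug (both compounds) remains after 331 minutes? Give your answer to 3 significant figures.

344 μg

rixozide: 191 × (1/2)^(331/81) = 191 × (1/2)^4.0864 ≈ 11.243 μg.
ramotostatin: 742 × (1/2)^(331/286) = 742 × (1/2)^1.1573 ≈ 332.67 μg.
Total = 11.243 + 332.67 ≈ 343.91 μg.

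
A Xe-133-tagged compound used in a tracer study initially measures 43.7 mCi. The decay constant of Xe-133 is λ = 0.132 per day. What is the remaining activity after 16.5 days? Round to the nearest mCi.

t½ = ln 2 / λ = 0.69315 / 0.132 ≈ 5.2511 days.
Number of half-lives: n = 16.5/5.2511 ≈ 3.1422.
Remaining = 43.7 × (1/2)^3.1422 = 43.7 × 0.11327 ≈ 4.9498 mCi.

5 mCi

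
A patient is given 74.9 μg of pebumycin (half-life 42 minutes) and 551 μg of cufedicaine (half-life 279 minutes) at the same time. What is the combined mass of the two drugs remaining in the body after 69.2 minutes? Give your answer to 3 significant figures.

488 μg

pebumycin: 74.9 × (1/2)^(69.2/42) = 74.9 × (1/2)^1.6476 ≈ 23.906 μg.
cufedicaine: 551 × (1/2)^(69.2/279) = 551 × (1/2)^0.24803 ≈ 463.97 μg.
Total = 23.906 + 463.97 ≈ 487.87 μg.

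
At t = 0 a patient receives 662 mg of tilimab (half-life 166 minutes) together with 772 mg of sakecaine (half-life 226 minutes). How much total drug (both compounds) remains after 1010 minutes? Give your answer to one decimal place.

tilimab: 662 × (1/2)^(1010/166) = 662 × (1/2)^6.0843 ≈ 9.7564 mg.
sakecaine: 772 × (1/2)^(1010/226) = 772 × (1/2)^4.469 ≈ 34.858 mg.
Total = 9.7564 + 34.858 ≈ 44.615 mg.

44.6 mg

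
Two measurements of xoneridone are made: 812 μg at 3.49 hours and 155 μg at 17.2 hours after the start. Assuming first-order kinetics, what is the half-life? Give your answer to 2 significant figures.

Over Δt = 17.2 − 3.49 = 13.71 hours, the level fell by a factor of 812/155 ≈ 5.2387.
n = log₂(5.2387) ≈ 2.3892 half-lives, so t½ = 13.71/2.3892 ≈ 5.7383 hours.

5.7 hours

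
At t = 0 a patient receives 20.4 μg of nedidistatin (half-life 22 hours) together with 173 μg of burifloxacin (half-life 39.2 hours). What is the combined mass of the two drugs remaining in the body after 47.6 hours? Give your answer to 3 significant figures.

nedidistatin: 20.4 × (1/2)^(47.6/22) = 20.4 × (1/2)^2.1636 ≈ 4.5531 μg.
burifloxacin: 173 × (1/2)^(47.6/39.2) = 173 × (1/2)^1.2143 ≈ 74.561 μg.
Total = 4.5531 + 74.561 ≈ 79.114 μg.

79.1 μg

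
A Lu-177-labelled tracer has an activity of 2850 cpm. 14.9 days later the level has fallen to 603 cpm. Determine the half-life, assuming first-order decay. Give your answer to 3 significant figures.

6.65 days

A/A₀ = 603/2850 ≈ 0.21158.
n = log₂(4.7264) ≈ 2.2407 half-lives elapsed in 14.9 days.
t½ = 14.9/2.2407 ≈ 6.6496 days.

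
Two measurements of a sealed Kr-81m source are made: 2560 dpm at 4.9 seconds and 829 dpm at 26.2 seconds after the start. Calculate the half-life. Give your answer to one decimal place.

Over Δt = 26.2 − 4.9 = 21.3 seconds, the level fell by a factor of 2560/829 ≈ 3.0881.
n = log₂(3.0881) ≈ 1.6267 half-lives, so t½ = 21.3/1.6267 ≈ 13.094 seconds.

13.1 seconds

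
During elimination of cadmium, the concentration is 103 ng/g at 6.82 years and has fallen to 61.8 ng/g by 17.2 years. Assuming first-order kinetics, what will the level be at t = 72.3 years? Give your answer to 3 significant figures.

Over Δt = 17.2 − 6.82 = 10.38 years, the level fell by a factor of 103/61.8 ≈ 1.6667.
n = log₂(1.6667) ≈ 0.73697 half-lives, so t½ = 10.38/0.73697 ≈ 14.085 years.
From t = 17.2 to t = 72.3: 61.8 × (1/2)^((72.3−17.2)/14.085) ≈ 4.1054 ng/g.

4.11 ng/g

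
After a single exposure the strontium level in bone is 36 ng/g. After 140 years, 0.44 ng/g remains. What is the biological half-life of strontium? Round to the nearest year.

A/A₀ = 0.44/36 ≈ 0.012222.
n = log₂(81.818) ≈ 6.3543 half-lives elapsed in 140 years.
t½ = 140/6.3543 ≈ 22.032 years.

22 years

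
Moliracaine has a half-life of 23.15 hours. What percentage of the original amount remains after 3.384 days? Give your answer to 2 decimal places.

3.384 days = 81.216 hours.
n = 81.216/23.15 ≈ 3.5083 half-lives.
Fraction remaining = (1/2)^3.5083 ≈ 0.087884, i.e. 8.7884%.

8.79%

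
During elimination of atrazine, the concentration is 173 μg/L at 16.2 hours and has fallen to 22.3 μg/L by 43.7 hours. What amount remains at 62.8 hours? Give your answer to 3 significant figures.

Over Δt = 43.7 − 16.2 = 27.5 hours, the level fell by a factor of 173/22.3 ≈ 7.7578.
n = log₂(7.7578) ≈ 2.9557 half-lives, so t½ = 27.5/2.9557 ≈ 9.3042 hours.
From t = 43.7 to t = 62.8: 22.3 × (1/2)^((62.8−43.7)/9.3042) ≈ 5.3745 μg/L.

5.37 μg/L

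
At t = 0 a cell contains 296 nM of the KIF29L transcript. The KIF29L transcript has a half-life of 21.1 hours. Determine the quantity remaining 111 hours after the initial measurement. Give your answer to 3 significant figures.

7.72 nM

Number of half-lives: n = 111/21.1 ≈ 5.2607.
Remaining = 296 × (1/2)^5.2607 = 296 × 0.026084 ≈ 7.721 nM.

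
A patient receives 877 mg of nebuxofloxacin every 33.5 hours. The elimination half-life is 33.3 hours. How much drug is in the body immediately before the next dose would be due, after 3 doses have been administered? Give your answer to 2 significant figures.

The 3 doses were given 100.5, 67, 33.5 hours ago.
Total = 877·(1/2)^(100.5/33.3) + 877·(1/2)^(67/33.3) + 877·(1/2)^(33.5/33.3)
      = 108.26 + 217.43 + 436.68 ≈ 762.37 mg.

760 mg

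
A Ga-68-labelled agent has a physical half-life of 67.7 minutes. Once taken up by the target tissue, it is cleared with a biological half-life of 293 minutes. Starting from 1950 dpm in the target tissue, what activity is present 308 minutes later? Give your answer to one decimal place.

40.2 dpm

1/t_eff = 1/t_phys + 1/t_biol = 1/67.7 + 1/293 = 0.018184 per minute.
t_eff = 67.7 × 293 / (67.7 + 293) ≈ 54.993 minutes.
Remaining = 1950 × (1/2)^(308/54.993) = 1950 × (1/2)^5.6007 ≈ 40.185 dpm.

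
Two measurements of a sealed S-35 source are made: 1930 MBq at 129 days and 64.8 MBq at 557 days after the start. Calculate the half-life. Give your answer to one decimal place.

87.4 days

Over Δt = 557 − 129 = 428 days, the level fell by a factor of 1930/64.8 ≈ 29.784.
n = log₂(29.784) ≈ 4.8965 half-lives, so t½ = 428/4.8965 ≈ 87.41 days.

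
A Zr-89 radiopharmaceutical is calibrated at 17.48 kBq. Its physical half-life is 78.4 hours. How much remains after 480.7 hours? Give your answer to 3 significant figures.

Number of half-lives: n = 480.7/78.4 ≈ 6.1314.
Remaining = 17.48 × (1/2)^6.1314 = 17.48 × 0.014265 ≈ 0.24935 kBq.

0.249 kBq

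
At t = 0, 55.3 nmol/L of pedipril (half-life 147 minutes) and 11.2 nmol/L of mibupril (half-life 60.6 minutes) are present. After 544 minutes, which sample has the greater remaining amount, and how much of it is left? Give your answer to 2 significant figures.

pedipril: 55.3 × (1/2)^3.7007 ≈ 4.2531 nmol/L.
mibupril: 11.2 × (1/2)^8.9769 ≈ 0.022228 nmol/L.
Pedipril has more remaining, at ≈ 4.2531 nmol/L.

pedipril, 4.3 nmol/L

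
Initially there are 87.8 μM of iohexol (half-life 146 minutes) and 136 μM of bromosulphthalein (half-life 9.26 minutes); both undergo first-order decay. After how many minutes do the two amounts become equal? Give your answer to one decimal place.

Set 87.8·(1/2)^(t/146) = 136·(1/2)^(t/9.26).
Taking log₂: log₂(87.8/136) = t·(1/146 − 1/9.26).
log₂(0.64559) = -0.63131; 1/146 − 1/9.26 = -0.10114.
t = -0.63131 / -0.10114 ≈ 6.2419 minutes.

6.2 minutes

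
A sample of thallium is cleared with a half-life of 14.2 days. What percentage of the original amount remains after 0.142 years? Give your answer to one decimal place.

8.0%

0.142 years = 51.83 days.
n = 51.83/14.2 ≈ 3.65 half-lives.
Fraction remaining = (1/2)^3.65 ≈ 0.07966, i.e. 7.966%.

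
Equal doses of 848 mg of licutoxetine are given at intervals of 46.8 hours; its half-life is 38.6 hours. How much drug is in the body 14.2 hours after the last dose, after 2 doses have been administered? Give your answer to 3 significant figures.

The 2 doses were given 61, 14.2 hours ago.
Total = 848·(1/2)^(61/38.6) + 848·(1/2)^(14.2/38.6)
      = 283.58 + 657.13 ≈ 940.71 mg.

941 mg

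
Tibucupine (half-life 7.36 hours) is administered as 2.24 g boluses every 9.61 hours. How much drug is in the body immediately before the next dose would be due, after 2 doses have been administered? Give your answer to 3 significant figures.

The 2 doses were given 19.22, 9.61 hours ago.
Total = 2.24·(1/2)^(19.22/7.36) + 2.24·(1/2)^(9.61/7.36)
      = 0.36655 + 0.90613 ≈ 1.2727 g.

1.27 g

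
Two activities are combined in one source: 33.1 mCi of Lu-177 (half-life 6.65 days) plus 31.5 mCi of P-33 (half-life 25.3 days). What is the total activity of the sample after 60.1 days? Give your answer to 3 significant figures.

Lu-177: 33.1 × (1/2)^(60.1/6.65) = 33.1 × (1/2)^9.0376 ≈ 0.062986 mCi.
P-33: 31.5 × (1/2)^(60.1/25.3) = 31.5 × (1/2)^2.3755 ≈ 6.0704 mCi.
Total = 0.062986 + 6.0704 ≈ 6.1334 mCi.

6.13 mCi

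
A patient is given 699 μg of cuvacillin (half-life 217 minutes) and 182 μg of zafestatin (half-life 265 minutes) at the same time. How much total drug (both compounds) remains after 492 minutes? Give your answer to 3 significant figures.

195 μg

cuvacillin: 699 × (1/2)^(492/217) = 699 × (1/2)^2.2673 ≈ 145.2 μg.
zafestatin: 182 × (1/2)^(492/265) = 182 × (1/2)^1.8566 ≈ 50.255 μg.
Total = 145.2 + 50.255 ≈ 195.45 μg.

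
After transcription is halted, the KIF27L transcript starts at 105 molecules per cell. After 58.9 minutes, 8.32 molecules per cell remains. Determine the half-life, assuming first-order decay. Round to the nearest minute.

16 minutes

A/A₀ = 8.32/105 ≈ 0.079238.
n = log₂(12.62) ≈ 3.6577 half-lives elapsed in 58.9 minutes.
t½ = 58.9/3.6577 ≈ 16.103 minutes.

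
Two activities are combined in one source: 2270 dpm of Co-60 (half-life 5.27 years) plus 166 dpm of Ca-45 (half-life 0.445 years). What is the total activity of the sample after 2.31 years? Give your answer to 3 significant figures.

Co-60: 2270 × (1/2)^(2.31/5.27) = 2270 × (1/2)^0.43833 ≈ 1675.2 dpm.
Ca-45: 166 × (1/2)^(2.31/0.445) = 166 × (1/2)^5.191 ≈ 4.5442 dpm.
Total = 1675.2 + 4.5442 ≈ 1679.8 dpm.

1680 dpm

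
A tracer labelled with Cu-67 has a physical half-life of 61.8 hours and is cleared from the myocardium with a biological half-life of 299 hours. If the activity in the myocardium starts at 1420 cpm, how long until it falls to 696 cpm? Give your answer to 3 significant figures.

1/t_eff = 1/t_phys + 1/t_biol = 1/61.8 + 1/299 = 0.019526 per hour.
t_eff = 61.8 × 299 / (61.8 + 299) ≈ 51.215 hours.
n = log₂(1420/696) ≈ 1.0287; t = 1.0287 × 51.215 ≈ 52.686 hours.

52.7 hours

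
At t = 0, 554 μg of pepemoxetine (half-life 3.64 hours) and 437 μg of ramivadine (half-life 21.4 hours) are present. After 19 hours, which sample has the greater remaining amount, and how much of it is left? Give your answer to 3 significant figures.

pepemoxetine: 554 × (1/2)^5.2198 ≈ 14.866 μg.
ramivadine: 437 × (1/2)^0.88785 ≈ 236.16 μg.
Ramivadine has more remaining, at ≈ 236.16 μg.

ramivadine, 236 μg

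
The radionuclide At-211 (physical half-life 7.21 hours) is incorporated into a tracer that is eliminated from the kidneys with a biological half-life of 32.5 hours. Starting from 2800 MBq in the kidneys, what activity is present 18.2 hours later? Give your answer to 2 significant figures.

1/t_eff = 1/t_phys + 1/t_biol = 1/7.21 + 1/32.5 = 0.16947 per hour.
t_eff = 7.21 × 32.5 / (7.21 + 32.5) ≈ 5.9009 hours.
Remaining = 2800 × (1/2)^(18.2/5.9009) = 2800 × (1/2)^3.0843 ≈ 330.14 MBq.

330 MBq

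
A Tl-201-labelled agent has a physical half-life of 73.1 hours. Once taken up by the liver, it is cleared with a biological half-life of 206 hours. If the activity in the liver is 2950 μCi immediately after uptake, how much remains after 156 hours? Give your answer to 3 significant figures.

398 μCi

1/t_eff = 1/t_phys + 1/t_biol = 1/73.1 + 1/206 = 0.018534 per hour.
t_eff = 73.1 × 206 / (73.1 + 206) ≈ 53.954 hours.
Remaining = 2950 × (1/2)^(156/53.954) = 2950 × (1/2)^2.8913 ≈ 397.59 μCi.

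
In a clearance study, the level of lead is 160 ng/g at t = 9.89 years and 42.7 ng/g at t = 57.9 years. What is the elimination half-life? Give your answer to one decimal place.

25.2 years

Over Δt = 57.9 − 9.89 = 48.01 years, the level fell by a factor of 160/42.7 ≈ 3.7471.
n = log₂(3.7471) ≈ 1.9058 half-lives, so t½ = 48.01/1.9058 ≈ 25.192 years.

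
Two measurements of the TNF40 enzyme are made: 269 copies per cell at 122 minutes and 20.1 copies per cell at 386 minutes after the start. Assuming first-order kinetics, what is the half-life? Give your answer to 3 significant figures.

70.5 minutes

Over Δt = 386 − 122 = 264 minutes, the level fell by a factor of 269/20.1 ≈ 13.383.
n = log₂(13.383) ≈ 3.7423 half-lives, so t½ = 264/3.7423 ≈ 70.544 minutes.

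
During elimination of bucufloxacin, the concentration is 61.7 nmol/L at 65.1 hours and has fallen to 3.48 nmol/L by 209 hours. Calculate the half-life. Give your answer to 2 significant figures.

35 hours

Over Δt = 209 − 65.1 = 143.9 hours, the level fell by a factor of 61.7/3.48 ≈ 17.73.
n = log₂(17.73) ≈ 4.1481 half-lives, so t½ = 143.9/4.1481 ≈ 34.69 hours.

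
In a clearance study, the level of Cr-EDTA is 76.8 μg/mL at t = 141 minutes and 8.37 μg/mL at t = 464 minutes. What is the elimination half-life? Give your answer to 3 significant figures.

101 minutes

Over Δt = 464 − 141 = 323 minutes, the level fell by a factor of 76.8/8.37 ≈ 9.1756.
n = log₂(9.1756) ≈ 3.1978 half-lives, so t½ = 323/3.1978 ≈ 101.01 minutes.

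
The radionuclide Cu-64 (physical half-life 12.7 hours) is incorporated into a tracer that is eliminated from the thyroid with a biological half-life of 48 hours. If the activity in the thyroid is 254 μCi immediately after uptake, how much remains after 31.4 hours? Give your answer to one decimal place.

1/t_eff = 1/t_phys + 1/t_biol = 1/12.7 + 1/48 = 0.099573 per hour.
t_eff = 12.7 × 48 / (12.7 + 48) ≈ 10.043 hours.
Remaining = 254 × (1/2)^(31.4/10.043) = 254 × (1/2)^3.1266 ≈ 29.082 μCi.

29.1 μCi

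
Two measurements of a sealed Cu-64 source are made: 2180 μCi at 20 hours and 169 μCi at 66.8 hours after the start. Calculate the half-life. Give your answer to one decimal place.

Over Δt = 66.8 − 20 = 46.8 hours, the level fell by a factor of 2180/169 ≈ 12.899.
n = log₂(12.899) ≈ 3.6892 half-lives, so t½ = 46.8/3.6892 ≈ 12.686 hours.

12.7 hours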